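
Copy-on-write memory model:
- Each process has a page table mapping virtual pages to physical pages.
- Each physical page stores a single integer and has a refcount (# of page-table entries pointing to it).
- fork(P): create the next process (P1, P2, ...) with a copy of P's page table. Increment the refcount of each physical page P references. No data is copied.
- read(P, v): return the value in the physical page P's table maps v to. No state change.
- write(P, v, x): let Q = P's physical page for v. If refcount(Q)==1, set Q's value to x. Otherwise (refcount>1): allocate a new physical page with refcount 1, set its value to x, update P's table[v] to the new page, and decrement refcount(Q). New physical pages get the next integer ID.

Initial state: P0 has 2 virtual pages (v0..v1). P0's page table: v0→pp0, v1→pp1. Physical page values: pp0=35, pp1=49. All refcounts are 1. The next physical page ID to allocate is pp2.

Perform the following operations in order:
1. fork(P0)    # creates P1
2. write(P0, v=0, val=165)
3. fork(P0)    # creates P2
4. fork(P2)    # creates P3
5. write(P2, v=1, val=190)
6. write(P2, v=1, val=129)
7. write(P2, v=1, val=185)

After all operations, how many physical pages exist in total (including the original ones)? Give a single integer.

Op 1: fork(P0) -> P1. 2 ppages; refcounts: pp0:2 pp1:2
Op 2: write(P0, v0, 165). refcount(pp0)=2>1 -> COPY to pp2. 3 ppages; refcounts: pp0:1 pp1:2 pp2:1
Op 3: fork(P0) -> P2. 3 ppages; refcounts: pp0:1 pp1:3 pp2:2
Op 4: fork(P2) -> P3. 3 ppages; refcounts: pp0:1 pp1:4 pp2:3
Op 5: write(P2, v1, 190). refcount(pp1)=4>1 -> COPY to pp3. 4 ppages; refcounts: pp0:1 pp1:3 pp2:3 pp3:1
Op 6: write(P2, v1, 129). refcount(pp3)=1 -> write in place. 4 ppages; refcounts: pp0:1 pp1:3 pp2:3 pp3:1
Op 7: write(P2, v1, 185). refcount(pp3)=1 -> write in place. 4 ppages; refcounts: pp0:1 pp1:3 pp2:3 pp3:1

Answer: 4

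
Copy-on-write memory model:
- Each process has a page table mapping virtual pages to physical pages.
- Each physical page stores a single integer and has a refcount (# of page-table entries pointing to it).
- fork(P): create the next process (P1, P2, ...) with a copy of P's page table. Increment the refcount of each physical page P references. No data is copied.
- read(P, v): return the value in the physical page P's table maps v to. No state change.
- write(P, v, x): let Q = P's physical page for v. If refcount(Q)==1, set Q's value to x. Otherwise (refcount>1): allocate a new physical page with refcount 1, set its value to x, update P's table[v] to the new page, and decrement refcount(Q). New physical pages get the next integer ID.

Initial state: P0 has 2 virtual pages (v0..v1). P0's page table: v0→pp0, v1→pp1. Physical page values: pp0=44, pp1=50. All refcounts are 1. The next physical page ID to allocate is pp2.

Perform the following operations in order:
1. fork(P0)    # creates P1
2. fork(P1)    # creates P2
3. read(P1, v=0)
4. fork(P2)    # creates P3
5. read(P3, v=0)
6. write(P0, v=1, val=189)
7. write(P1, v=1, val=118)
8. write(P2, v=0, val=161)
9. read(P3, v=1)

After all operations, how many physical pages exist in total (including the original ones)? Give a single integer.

Answer: 5

Derivation:
Op 1: fork(P0) -> P1. 2 ppages; refcounts: pp0:2 pp1:2
Op 2: fork(P1) -> P2. 2 ppages; refcounts: pp0:3 pp1:3
Op 3: read(P1, v0) -> 44. No state change.
Op 4: fork(P2) -> P3. 2 ppages; refcounts: pp0:4 pp1:4
Op 5: read(P3, v0) -> 44. No state change.
Op 6: write(P0, v1, 189). refcount(pp1)=4>1 -> COPY to pp2. 3 ppages; refcounts: pp0:4 pp1:3 pp2:1
Op 7: write(P1, v1, 118). refcount(pp1)=3>1 -> COPY to pp3. 4 ppages; refcounts: pp0:4 pp1:2 pp2:1 pp3:1
Op 8: write(P2, v0, 161). refcount(pp0)=4>1 -> COPY to pp4. 5 ppages; refcounts: pp0:3 pp1:2 pp2:1 pp3:1 pp4:1
Op 9: read(P3, v1) -> 50. No state change.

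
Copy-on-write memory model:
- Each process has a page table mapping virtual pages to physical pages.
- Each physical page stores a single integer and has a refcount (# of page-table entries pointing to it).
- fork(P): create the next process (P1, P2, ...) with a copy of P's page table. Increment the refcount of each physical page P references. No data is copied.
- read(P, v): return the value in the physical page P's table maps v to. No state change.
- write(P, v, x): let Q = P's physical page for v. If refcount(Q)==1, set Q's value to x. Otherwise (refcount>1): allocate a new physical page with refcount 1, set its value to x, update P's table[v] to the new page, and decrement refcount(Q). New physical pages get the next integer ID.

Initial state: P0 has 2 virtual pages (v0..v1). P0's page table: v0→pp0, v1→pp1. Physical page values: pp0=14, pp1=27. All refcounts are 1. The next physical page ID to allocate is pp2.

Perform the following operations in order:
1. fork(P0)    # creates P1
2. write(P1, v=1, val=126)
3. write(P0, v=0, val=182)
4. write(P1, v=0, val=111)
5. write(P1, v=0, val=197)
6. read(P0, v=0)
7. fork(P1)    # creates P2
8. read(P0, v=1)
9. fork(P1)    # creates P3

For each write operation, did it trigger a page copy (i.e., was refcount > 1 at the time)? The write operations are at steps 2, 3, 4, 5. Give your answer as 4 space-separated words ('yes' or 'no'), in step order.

Op 1: fork(P0) -> P1. 2 ppages; refcounts: pp0:2 pp1:2
Op 2: write(P1, v1, 126). refcount(pp1)=2>1 -> COPY to pp2. 3 ppages; refcounts: pp0:2 pp1:1 pp2:1
Op 3: write(P0, v0, 182). refcount(pp0)=2>1 -> COPY to pp3. 4 ppages; refcounts: pp0:1 pp1:1 pp2:1 pp3:1
Op 4: write(P1, v0, 111). refcount(pp0)=1 -> write in place. 4 ppages; refcounts: pp0:1 pp1:1 pp2:1 pp3:1
Op 5: write(P1, v0, 197). refcount(pp0)=1 -> write in place. 4 ppages; refcounts: pp0:1 pp1:1 pp2:1 pp3:1
Op 6: read(P0, v0) -> 182. No state change.
Op 7: fork(P1) -> P2. 4 ppages; refcounts: pp0:2 pp1:1 pp2:2 pp3:1
Op 8: read(P0, v1) -> 27. No state change.
Op 9: fork(P1) -> P3. 4 ppages; refcounts: pp0:3 pp1:1 pp2:3 pp3:1

yes yes no no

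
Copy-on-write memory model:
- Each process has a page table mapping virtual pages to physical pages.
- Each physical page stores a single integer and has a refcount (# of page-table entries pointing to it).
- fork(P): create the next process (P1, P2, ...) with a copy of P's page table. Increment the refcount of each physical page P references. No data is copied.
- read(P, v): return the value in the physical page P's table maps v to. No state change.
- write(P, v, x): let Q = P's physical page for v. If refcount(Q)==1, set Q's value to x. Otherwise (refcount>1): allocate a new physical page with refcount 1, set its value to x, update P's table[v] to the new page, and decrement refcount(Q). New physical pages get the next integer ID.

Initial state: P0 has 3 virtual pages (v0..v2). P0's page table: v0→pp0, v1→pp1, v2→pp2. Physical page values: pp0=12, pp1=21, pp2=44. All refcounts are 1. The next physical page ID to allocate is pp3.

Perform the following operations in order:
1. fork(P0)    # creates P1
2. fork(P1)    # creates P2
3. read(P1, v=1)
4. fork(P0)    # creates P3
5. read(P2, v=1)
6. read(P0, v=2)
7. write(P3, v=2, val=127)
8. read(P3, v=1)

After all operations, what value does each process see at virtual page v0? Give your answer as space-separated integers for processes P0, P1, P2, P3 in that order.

Op 1: fork(P0) -> P1. 3 ppages; refcounts: pp0:2 pp1:2 pp2:2
Op 2: fork(P1) -> P2. 3 ppages; refcounts: pp0:3 pp1:3 pp2:3
Op 3: read(P1, v1) -> 21. No state change.
Op 4: fork(P0) -> P3. 3 ppages; refcounts: pp0:4 pp1:4 pp2:4
Op 5: read(P2, v1) -> 21. No state change.
Op 6: read(P0, v2) -> 44. No state change.
Op 7: write(P3, v2, 127). refcount(pp2)=4>1 -> COPY to pp3. 4 ppages; refcounts: pp0:4 pp1:4 pp2:3 pp3:1
Op 8: read(P3, v1) -> 21. No state change.
P0: v0 -> pp0 = 12
P1: v0 -> pp0 = 12
P2: v0 -> pp0 = 12
P3: v0 -> pp0 = 12

Answer: 12 12 12 12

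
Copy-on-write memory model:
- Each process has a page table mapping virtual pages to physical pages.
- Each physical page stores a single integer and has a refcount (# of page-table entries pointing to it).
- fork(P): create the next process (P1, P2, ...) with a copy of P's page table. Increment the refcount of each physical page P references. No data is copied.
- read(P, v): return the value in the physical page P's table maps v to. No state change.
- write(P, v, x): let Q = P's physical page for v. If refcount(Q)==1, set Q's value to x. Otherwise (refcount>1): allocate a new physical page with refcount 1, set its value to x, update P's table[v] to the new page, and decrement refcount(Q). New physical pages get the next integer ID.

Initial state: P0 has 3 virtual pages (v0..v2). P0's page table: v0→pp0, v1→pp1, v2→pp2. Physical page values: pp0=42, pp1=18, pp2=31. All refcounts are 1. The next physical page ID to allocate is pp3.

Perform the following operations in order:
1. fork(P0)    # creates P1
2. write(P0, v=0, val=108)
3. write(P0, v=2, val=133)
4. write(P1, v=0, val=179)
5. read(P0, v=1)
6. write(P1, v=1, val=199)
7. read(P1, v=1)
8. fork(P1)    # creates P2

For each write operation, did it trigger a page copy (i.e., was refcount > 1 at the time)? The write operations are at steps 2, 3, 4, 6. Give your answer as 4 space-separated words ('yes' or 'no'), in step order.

Op 1: fork(P0) -> P1. 3 ppages; refcounts: pp0:2 pp1:2 pp2:2
Op 2: write(P0, v0, 108). refcount(pp0)=2>1 -> COPY to pp3. 4 ppages; refcounts: pp0:1 pp1:2 pp2:2 pp3:1
Op 3: write(P0, v2, 133). refcount(pp2)=2>1 -> COPY to pp4. 5 ppages; refcounts: pp0:1 pp1:2 pp2:1 pp3:1 pp4:1
Op 4: write(P1, v0, 179). refcount(pp0)=1 -> write in place. 5 ppages; refcounts: pp0:1 pp1:2 pp2:1 pp3:1 pp4:1
Op 5: read(P0, v1) -> 18. No state change.
Op 6: write(P1, v1, 199). refcount(pp1)=2>1 -> COPY to pp5. 6 ppages; refcounts: pp0:1 pp1:1 pp2:1 pp3:1 pp4:1 pp5:1
Op 7: read(P1, v1) -> 199. No state change.
Op 8: fork(P1) -> P2. 6 ppages; refcounts: pp0:2 pp1:1 pp2:2 pp3:1 pp4:1 pp5:2

yes yes no yes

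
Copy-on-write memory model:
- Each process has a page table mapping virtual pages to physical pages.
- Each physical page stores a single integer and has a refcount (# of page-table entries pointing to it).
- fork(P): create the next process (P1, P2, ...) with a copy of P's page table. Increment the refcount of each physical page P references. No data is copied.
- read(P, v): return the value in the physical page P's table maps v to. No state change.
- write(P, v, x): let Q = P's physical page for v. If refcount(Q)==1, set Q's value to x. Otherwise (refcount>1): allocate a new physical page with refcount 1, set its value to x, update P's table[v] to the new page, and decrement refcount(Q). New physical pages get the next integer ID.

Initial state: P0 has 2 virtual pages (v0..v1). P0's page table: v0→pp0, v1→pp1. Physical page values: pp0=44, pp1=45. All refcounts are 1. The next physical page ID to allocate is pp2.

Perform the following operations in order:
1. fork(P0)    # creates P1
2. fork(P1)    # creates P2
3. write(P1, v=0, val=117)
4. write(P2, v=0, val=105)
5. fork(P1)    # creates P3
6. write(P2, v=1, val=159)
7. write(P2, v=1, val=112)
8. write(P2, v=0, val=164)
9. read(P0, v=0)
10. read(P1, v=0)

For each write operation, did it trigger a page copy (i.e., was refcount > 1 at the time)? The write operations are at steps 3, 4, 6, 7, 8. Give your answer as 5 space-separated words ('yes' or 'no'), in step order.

Op 1: fork(P0) -> P1. 2 ppages; refcounts: pp0:2 pp1:2
Op 2: fork(P1) -> P2. 2 ppages; refcounts: pp0:3 pp1:3
Op 3: write(P1, v0, 117). refcount(pp0)=3>1 -> COPY to pp2. 3 ppages; refcounts: pp0:2 pp1:3 pp2:1
Op 4: write(P2, v0, 105). refcount(pp0)=2>1 -> COPY to pp3. 4 ppages; refcounts: pp0:1 pp1:3 pp2:1 pp3:1
Op 5: fork(P1) -> P3. 4 ppages; refcounts: pp0:1 pp1:4 pp2:2 pp3:1
Op 6: write(P2, v1, 159). refcount(pp1)=4>1 -> COPY to pp4. 5 ppages; refcounts: pp0:1 pp1:3 pp2:2 pp3:1 pp4:1
Op 7: write(P2, v1, 112). refcount(pp4)=1 -> write in place. 5 ppages; refcounts: pp0:1 pp1:3 pp2:2 pp3:1 pp4:1
Op 8: write(P2, v0, 164). refcount(pp3)=1 -> write in place. 5 ppages; refcounts: pp0:1 pp1:3 pp2:2 pp3:1 pp4:1
Op 9: read(P0, v0) -> 44. No state change.
Op 10: read(P1, v0) -> 117. No state change.

yes yes yes no no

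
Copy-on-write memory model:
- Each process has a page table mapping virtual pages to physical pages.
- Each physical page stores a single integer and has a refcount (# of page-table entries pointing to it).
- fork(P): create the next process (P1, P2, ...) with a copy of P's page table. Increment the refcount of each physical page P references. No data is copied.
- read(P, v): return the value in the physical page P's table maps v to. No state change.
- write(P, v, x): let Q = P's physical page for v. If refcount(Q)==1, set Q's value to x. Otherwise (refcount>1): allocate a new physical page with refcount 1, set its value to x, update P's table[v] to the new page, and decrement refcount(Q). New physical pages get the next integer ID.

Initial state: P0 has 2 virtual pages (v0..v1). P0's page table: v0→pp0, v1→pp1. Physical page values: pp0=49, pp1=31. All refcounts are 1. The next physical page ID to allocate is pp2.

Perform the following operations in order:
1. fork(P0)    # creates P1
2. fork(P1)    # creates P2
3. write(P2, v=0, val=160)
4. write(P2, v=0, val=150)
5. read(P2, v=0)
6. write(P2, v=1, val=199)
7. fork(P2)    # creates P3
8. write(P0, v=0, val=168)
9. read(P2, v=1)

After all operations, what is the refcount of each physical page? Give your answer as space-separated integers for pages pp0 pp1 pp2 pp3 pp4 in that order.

Op 1: fork(P0) -> P1. 2 ppages; refcounts: pp0:2 pp1:2
Op 2: fork(P1) -> P2. 2 ppages; refcounts: pp0:3 pp1:3
Op 3: write(P2, v0, 160). refcount(pp0)=3>1 -> COPY to pp2. 3 ppages; refcounts: pp0:2 pp1:3 pp2:1
Op 4: write(P2, v0, 150). refcount(pp2)=1 -> write in place. 3 ppages; refcounts: pp0:2 pp1:3 pp2:1
Op 5: read(P2, v0) -> 150. No state change.
Op 6: write(P2, v1, 199). refcount(pp1)=3>1 -> COPY to pp3. 4 ppages; refcounts: pp0:2 pp1:2 pp2:1 pp3:1
Op 7: fork(P2) -> P3. 4 ppages; refcounts: pp0:2 pp1:2 pp2:2 pp3:2
Op 8: write(P0, v0, 168). refcount(pp0)=2>1 -> COPY to pp4. 5 ppages; refcounts: pp0:1 pp1:2 pp2:2 pp3:2 pp4:1
Op 9: read(P2, v1) -> 199. No state change.

Answer: 1 2 2 2 1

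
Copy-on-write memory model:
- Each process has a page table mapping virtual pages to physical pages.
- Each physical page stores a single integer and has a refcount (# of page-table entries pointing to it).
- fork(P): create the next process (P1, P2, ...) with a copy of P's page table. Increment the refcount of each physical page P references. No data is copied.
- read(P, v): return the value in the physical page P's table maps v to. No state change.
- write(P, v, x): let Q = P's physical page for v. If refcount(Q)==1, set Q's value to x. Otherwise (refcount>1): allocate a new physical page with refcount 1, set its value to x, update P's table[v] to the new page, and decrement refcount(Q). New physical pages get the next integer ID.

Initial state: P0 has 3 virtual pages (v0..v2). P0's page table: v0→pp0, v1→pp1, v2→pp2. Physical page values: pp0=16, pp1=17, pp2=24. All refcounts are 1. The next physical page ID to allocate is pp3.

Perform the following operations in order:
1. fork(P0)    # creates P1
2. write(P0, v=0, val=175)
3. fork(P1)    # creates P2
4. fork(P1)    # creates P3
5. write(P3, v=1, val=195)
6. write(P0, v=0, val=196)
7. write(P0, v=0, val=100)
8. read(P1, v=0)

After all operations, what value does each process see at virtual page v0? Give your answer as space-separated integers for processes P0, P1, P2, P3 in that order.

Answer: 100 16 16 16

Derivation:
Op 1: fork(P0) -> P1. 3 ppages; refcounts: pp0:2 pp1:2 pp2:2
Op 2: write(P0, v0, 175). refcount(pp0)=2>1 -> COPY to pp3. 4 ppages; refcounts: pp0:1 pp1:2 pp2:2 pp3:1
Op 3: fork(P1) -> P2. 4 ppages; refcounts: pp0:2 pp1:3 pp2:3 pp3:1
Op 4: fork(P1) -> P3. 4 ppages; refcounts: pp0:3 pp1:4 pp2:4 pp3:1
Op 5: write(P3, v1, 195). refcount(pp1)=4>1 -> COPY to pp4. 5 ppages; refcounts: pp0:3 pp1:3 pp2:4 pp3:1 pp4:1
Op 6: write(P0, v0, 196). refcount(pp3)=1 -> write in place. 5 ppages; refcounts: pp0:3 pp1:3 pp2:4 pp3:1 pp4:1
Op 7: write(P0, v0, 100). refcount(pp3)=1 -> write in place. 5 ppages; refcounts: pp0:3 pp1:3 pp2:4 pp3:1 pp4:1
Op 8: read(P1, v0) -> 16. No state change.
P0: v0 -> pp3 = 100
P1: v0 -> pp0 = 16
P2: v0 -> pp0 = 16
P3: v0 -> pp0 = 16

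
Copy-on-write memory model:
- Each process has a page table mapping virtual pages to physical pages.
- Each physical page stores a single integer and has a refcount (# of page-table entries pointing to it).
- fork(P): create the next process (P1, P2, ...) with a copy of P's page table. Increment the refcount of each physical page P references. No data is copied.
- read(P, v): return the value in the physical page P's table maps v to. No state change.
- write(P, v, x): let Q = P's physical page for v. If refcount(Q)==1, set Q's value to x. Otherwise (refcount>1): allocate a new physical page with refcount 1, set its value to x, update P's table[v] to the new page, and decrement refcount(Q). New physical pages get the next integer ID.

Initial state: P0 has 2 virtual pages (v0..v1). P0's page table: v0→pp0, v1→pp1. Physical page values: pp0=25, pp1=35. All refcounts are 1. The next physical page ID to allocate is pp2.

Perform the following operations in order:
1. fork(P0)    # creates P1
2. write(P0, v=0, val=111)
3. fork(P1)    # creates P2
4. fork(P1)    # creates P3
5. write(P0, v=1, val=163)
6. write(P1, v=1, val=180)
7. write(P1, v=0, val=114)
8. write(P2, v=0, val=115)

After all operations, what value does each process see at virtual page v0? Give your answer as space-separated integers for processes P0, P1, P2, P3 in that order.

Op 1: fork(P0) -> P1. 2 ppages; refcounts: pp0:2 pp1:2
Op 2: write(P0, v0, 111). refcount(pp0)=2>1 -> COPY to pp2. 3 ppages; refcounts: pp0:1 pp1:2 pp2:1
Op 3: fork(P1) -> P2. 3 ppages; refcounts: pp0:2 pp1:3 pp2:1
Op 4: fork(P1) -> P3. 3 ppages; refcounts: pp0:3 pp1:4 pp2:1
Op 5: write(P0, v1, 163). refcount(pp1)=4>1 -> COPY to pp3. 4 ppages; refcounts: pp0:3 pp1:3 pp2:1 pp3:1
Op 6: write(P1, v1, 180). refcount(pp1)=3>1 -> COPY to pp4. 5 ppages; refcounts: pp0:3 pp1:2 pp2:1 pp3:1 pp4:1
Op 7: write(P1, v0, 114). refcount(pp0)=3>1 -> COPY to pp5. 6 ppages; refcounts: pp0:2 pp1:2 pp2:1 pp3:1 pp4:1 pp5:1
Op 8: write(P2, v0, 115). refcount(pp0)=2>1 -> COPY to pp6. 7 ppages; refcounts: pp0:1 pp1:2 pp2:1 pp3:1 pp4:1 pp5:1 pp6:1
P0: v0 -> pp2 = 111
P1: v0 -> pp5 = 114
P2: v0 -> pp6 = 115
P3: v0 -> pp0 = 25

Answer: 111 114 115 25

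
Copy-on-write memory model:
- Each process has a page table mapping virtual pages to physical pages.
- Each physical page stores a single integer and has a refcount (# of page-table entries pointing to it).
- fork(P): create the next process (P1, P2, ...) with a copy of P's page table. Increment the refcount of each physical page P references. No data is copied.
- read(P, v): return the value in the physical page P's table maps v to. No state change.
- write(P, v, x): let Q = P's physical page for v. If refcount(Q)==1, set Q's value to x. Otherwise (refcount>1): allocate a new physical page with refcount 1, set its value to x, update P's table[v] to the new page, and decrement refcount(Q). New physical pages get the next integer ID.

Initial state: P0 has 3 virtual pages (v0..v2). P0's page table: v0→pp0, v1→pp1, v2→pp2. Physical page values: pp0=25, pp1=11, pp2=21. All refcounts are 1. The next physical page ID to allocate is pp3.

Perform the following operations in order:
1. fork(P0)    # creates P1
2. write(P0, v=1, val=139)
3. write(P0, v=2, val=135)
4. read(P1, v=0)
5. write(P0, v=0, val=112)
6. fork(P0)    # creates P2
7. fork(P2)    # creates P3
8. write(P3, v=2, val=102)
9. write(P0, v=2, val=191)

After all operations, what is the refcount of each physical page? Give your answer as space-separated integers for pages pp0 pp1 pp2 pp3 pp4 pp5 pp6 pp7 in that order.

Answer: 1 1 1 3 1 3 1 1

Derivation:
Op 1: fork(P0) -> P1. 3 ppages; refcounts: pp0:2 pp1:2 pp2:2
Op 2: write(P0, v1, 139). refcount(pp1)=2>1 -> COPY to pp3. 4 ppages; refcounts: pp0:2 pp1:1 pp2:2 pp3:1
Op 3: write(P0, v2, 135). refcount(pp2)=2>1 -> COPY to pp4. 5 ppages; refcounts: pp0:2 pp1:1 pp2:1 pp3:1 pp4:1
Op 4: read(P1, v0) -> 25. No state change.
Op 5: write(P0, v0, 112). refcount(pp0)=2>1 -> COPY to pp5. 6 ppages; refcounts: pp0:1 pp1:1 pp2:1 pp3:1 pp4:1 pp5:1
Op 6: fork(P0) -> P2. 6 ppages; refcounts: pp0:1 pp1:1 pp2:1 pp3:2 pp4:2 pp5:2
Op 7: fork(P2) -> P3. 6 ppages; refcounts: pp0:1 pp1:1 pp2:1 pp3:3 pp4:3 pp5:3
Op 8: write(P3, v2, 102). refcount(pp4)=3>1 -> COPY to pp6. 7 ppages; refcounts: pp0:1 pp1:1 pp2:1 pp3:3 pp4:2 pp5:3 pp6:1
Op 9: write(P0, v2, 191). refcount(pp4)=2>1 -> COPY to pp7. 8 ppages; refcounts: pp0:1 pp1:1 pp2:1 pp3:3 pp4:1 pp5:3 pp6:1 pp7:1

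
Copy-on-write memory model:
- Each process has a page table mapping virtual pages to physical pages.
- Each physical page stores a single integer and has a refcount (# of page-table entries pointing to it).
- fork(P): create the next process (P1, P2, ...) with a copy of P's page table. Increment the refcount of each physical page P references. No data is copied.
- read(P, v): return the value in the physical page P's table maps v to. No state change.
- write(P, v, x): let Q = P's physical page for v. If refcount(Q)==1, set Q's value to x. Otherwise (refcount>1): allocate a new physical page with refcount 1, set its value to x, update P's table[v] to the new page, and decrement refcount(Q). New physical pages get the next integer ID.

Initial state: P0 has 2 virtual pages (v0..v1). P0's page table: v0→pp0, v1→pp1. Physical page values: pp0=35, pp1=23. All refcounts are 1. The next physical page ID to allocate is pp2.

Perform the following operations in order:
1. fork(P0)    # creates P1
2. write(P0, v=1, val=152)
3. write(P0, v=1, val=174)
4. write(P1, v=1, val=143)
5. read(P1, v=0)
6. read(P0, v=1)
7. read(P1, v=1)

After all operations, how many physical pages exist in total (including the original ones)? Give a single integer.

Op 1: fork(P0) -> P1. 2 ppages; refcounts: pp0:2 pp1:2
Op 2: write(P0, v1, 152). refcount(pp1)=2>1 -> COPY to pp2. 3 ppages; refcounts: pp0:2 pp1:1 pp2:1
Op 3: write(P0, v1, 174). refcount(pp2)=1 -> write in place. 3 ppages; refcounts: pp0:2 pp1:1 pp2:1
Op 4: write(P1, v1, 143). refcount(pp1)=1 -> write in place. 3 ppages; refcounts: pp0:2 pp1:1 pp2:1
Op 5: read(P1, v0) -> 35. No state change.
Op 6: read(P0, v1) -> 174. No state change.
Op 7: read(P1, v1) -> 143. No state change.

Answer: 3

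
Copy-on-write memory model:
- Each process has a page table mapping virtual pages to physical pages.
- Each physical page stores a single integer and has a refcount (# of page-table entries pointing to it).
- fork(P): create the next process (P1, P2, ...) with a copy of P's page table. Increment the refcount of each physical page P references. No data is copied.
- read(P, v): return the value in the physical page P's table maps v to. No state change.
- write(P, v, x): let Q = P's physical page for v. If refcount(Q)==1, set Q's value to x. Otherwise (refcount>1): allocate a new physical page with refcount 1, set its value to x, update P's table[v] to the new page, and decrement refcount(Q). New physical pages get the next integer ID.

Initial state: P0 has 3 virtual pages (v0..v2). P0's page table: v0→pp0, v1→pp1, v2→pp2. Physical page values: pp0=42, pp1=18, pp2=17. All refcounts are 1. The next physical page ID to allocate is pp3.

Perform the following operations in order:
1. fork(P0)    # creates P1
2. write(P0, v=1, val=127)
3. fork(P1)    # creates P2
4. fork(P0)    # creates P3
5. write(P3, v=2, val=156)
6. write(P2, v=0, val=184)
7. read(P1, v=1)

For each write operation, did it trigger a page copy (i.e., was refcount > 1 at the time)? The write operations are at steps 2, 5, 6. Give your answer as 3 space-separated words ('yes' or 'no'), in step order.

Op 1: fork(P0) -> P1. 3 ppages; refcounts: pp0:2 pp1:2 pp2:2
Op 2: write(P0, v1, 127). refcount(pp1)=2>1 -> COPY to pp3. 4 ppages; refcounts: pp0:2 pp1:1 pp2:2 pp3:1
Op 3: fork(P1) -> P2. 4 ppages; refcounts: pp0:3 pp1:2 pp2:3 pp3:1
Op 4: fork(P0) -> P3. 4 ppages; refcounts: pp0:4 pp1:2 pp2:4 pp3:2
Op 5: write(P3, v2, 156). refcount(pp2)=4>1 -> COPY to pp4. 5 ppages; refcounts: pp0:4 pp1:2 pp2:3 pp3:2 pp4:1
Op 6: write(P2, v0, 184). refcount(pp0)=4>1 -> COPY to pp5. 6 ppages; refcounts: pp0:3 pp1:2 pp2:3 pp3:2 pp4:1 pp5:1
Op 7: read(P1, v1) -> 18. No state change.

yes yes yes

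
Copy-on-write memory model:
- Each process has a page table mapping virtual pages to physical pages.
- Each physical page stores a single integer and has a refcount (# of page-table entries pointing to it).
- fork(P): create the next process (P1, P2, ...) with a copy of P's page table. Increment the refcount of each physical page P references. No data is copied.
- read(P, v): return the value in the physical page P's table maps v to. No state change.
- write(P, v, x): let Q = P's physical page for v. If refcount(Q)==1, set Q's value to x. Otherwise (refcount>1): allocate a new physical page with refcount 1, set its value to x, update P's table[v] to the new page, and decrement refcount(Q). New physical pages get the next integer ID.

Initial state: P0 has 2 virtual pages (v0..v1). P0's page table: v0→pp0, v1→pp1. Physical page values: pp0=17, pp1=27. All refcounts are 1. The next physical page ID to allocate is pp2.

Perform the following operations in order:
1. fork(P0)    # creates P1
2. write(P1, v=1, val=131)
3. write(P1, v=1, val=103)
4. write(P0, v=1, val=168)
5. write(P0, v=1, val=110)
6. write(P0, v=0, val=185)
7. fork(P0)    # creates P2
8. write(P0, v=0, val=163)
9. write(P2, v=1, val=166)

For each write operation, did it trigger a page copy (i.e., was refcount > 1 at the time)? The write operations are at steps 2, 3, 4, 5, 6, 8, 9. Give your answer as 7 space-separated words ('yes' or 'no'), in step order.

Op 1: fork(P0) -> P1. 2 ppages; refcounts: pp0:2 pp1:2
Op 2: write(P1, v1, 131). refcount(pp1)=2>1 -> COPY to pp2. 3 ppages; refcounts: pp0:2 pp1:1 pp2:1
Op 3: write(P1, v1, 103). refcount(pp2)=1 -> write in place. 3 ppages; refcounts: pp0:2 pp1:1 pp2:1
Op 4: write(P0, v1, 168). refcount(pp1)=1 -> write in place. 3 ppages; refcounts: pp0:2 pp1:1 pp2:1
Op 5: write(P0, v1, 110). refcount(pp1)=1 -> write in place. 3 ppages; refcounts: pp0:2 pp1:1 pp2:1
Op 6: write(P0, v0, 185). refcount(pp0)=2>1 -> COPY to pp3. 4 ppages; refcounts: pp0:1 pp1:1 pp2:1 pp3:1
Op 7: fork(P0) -> P2. 4 ppages; refcounts: pp0:1 pp1:2 pp2:1 pp3:2
Op 8: write(P0, v0, 163). refcount(pp3)=2>1 -> COPY to pp4. 5 ppages; refcounts: pp0:1 pp1:2 pp2:1 pp3:1 pp4:1
Op 9: write(P2, v1, 166). refcount(pp1)=2>1 -> COPY to pp5. 6 ppages; refcounts: pp0:1 pp1:1 pp2:1 pp3:1 pp4:1 pp5:1

yes no no no yes yes yes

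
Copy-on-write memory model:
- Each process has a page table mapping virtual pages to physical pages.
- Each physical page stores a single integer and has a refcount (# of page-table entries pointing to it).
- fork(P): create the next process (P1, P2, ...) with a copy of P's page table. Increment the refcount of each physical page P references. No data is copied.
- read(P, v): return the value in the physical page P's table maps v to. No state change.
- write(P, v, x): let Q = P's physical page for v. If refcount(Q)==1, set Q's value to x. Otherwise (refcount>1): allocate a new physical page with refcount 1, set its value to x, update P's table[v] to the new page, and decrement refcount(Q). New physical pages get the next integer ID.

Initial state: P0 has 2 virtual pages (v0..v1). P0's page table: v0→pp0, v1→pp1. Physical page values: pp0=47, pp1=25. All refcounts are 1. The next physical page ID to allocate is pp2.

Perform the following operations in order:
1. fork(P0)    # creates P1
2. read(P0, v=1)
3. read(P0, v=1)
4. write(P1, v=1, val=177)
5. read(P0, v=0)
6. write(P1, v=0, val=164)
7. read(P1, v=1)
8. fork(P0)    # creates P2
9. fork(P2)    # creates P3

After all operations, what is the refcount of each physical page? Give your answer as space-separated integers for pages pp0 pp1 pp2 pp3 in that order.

Answer: 3 3 1 1

Derivation:
Op 1: fork(P0) -> P1. 2 ppages; refcounts: pp0:2 pp1:2
Op 2: read(P0, v1) -> 25. No state change.
Op 3: read(P0, v1) -> 25. No state change.
Op 4: write(P1, v1, 177). refcount(pp1)=2>1 -> COPY to pp2. 3 ppages; refcounts: pp0:2 pp1:1 pp2:1
Op 5: read(P0, v0) -> 47. No state change.
Op 6: write(P1, v0, 164). refcount(pp0)=2>1 -> COPY to pp3. 4 ppages; refcounts: pp0:1 pp1:1 pp2:1 pp3:1
Op 7: read(P1, v1) -> 177. No state change.
Op 8: fork(P0) -> P2. 4 ppages; refcounts: pp0:2 pp1:2 pp2:1 pp3:1
Op 9: fork(P2) -> P3. 4 ppages; refcounts: pp0:3 pp1:3 pp2:1 pp3:1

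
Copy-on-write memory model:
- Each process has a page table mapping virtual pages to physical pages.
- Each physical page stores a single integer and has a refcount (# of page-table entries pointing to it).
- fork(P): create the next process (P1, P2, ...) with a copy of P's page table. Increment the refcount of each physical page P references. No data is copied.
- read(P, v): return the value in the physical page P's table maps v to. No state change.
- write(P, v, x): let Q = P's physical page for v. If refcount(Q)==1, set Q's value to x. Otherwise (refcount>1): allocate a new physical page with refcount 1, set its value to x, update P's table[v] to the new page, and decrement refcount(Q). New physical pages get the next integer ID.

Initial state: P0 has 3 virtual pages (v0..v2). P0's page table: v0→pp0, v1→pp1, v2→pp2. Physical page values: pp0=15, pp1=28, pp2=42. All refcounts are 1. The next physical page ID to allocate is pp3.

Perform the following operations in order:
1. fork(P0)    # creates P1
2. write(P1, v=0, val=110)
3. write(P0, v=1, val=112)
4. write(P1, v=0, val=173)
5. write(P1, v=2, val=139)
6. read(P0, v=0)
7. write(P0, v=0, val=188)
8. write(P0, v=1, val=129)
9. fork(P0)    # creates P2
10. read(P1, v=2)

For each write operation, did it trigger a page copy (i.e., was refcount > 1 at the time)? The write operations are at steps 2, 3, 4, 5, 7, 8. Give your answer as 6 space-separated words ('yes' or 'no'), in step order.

Op 1: fork(P0) -> P1. 3 ppages; refcounts: pp0:2 pp1:2 pp2:2
Op 2: write(P1, v0, 110). refcount(pp0)=2>1 -> COPY to pp3. 4 ppages; refcounts: pp0:1 pp1:2 pp2:2 pp3:1
Op 3: write(P0, v1, 112). refcount(pp1)=2>1 -> COPY to pp4. 5 ppages; refcounts: pp0:1 pp1:1 pp2:2 pp3:1 pp4:1
Op 4: write(P1, v0, 173). refcount(pp3)=1 -> write in place. 5 ppages; refcounts: pp0:1 pp1:1 pp2:2 pp3:1 pp4:1
Op 5: write(P1, v2, 139). refcount(pp2)=2>1 -> COPY to pp5. 6 ppages; refcounts: pp0:1 pp1:1 pp2:1 pp3:1 pp4:1 pp5:1
Op 6: read(P0, v0) -> 15. No state change.
Op 7: write(P0, v0, 188). refcount(pp0)=1 -> write in place. 6 ppages; refcounts: pp0:1 pp1:1 pp2:1 pp3:1 pp4:1 pp5:1
Op 8: write(P0, v1, 129). refcount(pp4)=1 -> write in place. 6 ppages; refcounts: pp0:1 pp1:1 pp2:1 pp3:1 pp4:1 pp5:1
Op 9: fork(P0) -> P2. 6 ppages; refcounts: pp0:2 pp1:1 pp2:2 pp3:1 pp4:2 pp5:1
Op 10: read(P1, v2) -> 139. No state change.

yes yes no yes no no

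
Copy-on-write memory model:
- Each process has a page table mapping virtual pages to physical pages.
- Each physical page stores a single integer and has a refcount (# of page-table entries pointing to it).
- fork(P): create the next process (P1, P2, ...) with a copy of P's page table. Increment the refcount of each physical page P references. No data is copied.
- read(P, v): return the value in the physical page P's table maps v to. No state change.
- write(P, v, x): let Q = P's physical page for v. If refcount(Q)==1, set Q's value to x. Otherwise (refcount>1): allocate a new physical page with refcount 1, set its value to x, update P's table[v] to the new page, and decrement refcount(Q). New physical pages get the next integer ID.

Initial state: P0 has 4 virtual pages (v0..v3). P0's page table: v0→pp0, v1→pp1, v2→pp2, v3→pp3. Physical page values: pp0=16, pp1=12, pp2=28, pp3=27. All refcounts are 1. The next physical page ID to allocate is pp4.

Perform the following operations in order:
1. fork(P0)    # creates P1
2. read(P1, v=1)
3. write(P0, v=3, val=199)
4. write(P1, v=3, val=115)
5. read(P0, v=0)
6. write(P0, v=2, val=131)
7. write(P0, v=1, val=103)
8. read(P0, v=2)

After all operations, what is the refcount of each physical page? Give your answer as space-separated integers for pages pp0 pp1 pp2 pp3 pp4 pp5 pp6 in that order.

Answer: 2 1 1 1 1 1 1

Derivation:
Op 1: fork(P0) -> P1. 4 ppages; refcounts: pp0:2 pp1:2 pp2:2 pp3:2
Op 2: read(P1, v1) -> 12. No state change.
Op 3: write(P0, v3, 199). refcount(pp3)=2>1 -> COPY to pp4. 5 ppages; refcounts: pp0:2 pp1:2 pp2:2 pp3:1 pp4:1
Op 4: write(P1, v3, 115). refcount(pp3)=1 -> write in place. 5 ppages; refcounts: pp0:2 pp1:2 pp2:2 pp3:1 pp4:1
Op 5: read(P0, v0) -> 16. No state change.
Op 6: write(P0, v2, 131). refcount(pp2)=2>1 -> COPY to pp5. 6 ppages; refcounts: pp0:2 pp1:2 pp2:1 pp3:1 pp4:1 pp5:1
Op 7: write(P0, v1, 103). refcount(pp1)=2>1 -> COPY to pp6. 7 ppages; refcounts: pp0:2 pp1:1 pp2:1 pp3:1 pp4:1 pp5:1 pp6:1
Op 8: read(P0, v2) -> 131. No state change.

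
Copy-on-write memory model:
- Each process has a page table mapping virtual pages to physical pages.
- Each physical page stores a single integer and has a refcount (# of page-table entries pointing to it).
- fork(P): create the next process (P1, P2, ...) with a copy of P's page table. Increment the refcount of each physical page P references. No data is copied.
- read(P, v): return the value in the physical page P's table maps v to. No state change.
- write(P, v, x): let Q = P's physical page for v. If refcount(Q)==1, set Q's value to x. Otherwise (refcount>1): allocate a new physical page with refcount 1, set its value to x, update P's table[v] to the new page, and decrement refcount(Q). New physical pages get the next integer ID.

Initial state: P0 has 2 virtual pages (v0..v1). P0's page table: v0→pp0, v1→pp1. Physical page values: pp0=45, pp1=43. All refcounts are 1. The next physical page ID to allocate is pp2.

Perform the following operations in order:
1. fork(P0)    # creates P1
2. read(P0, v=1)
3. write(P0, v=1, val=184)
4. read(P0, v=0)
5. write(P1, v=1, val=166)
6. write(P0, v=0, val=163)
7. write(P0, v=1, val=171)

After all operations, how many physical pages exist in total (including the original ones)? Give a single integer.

Op 1: fork(P0) -> P1. 2 ppages; refcounts: pp0:2 pp1:2
Op 2: read(P0, v1) -> 43. No state change.
Op 3: write(P0, v1, 184). refcount(pp1)=2>1 -> COPY to pp2. 3 ppages; refcounts: pp0:2 pp1:1 pp2:1
Op 4: read(P0, v0) -> 45. No state change.
Op 5: write(P1, v1, 166). refcount(pp1)=1 -> write in place. 3 ppages; refcounts: pp0:2 pp1:1 pp2:1
Op 6: write(P0, v0, 163). refcount(pp0)=2>1 -> COPY to pp3. 4 ppages; refcounts: pp0:1 pp1:1 pp2:1 pp3:1
Op 7: write(P0, v1, 171). refcount(pp2)=1 -> write in place. 4 ppages; refcounts: pp0:1 pp1:1 pp2:1 pp3:1

Answer: 4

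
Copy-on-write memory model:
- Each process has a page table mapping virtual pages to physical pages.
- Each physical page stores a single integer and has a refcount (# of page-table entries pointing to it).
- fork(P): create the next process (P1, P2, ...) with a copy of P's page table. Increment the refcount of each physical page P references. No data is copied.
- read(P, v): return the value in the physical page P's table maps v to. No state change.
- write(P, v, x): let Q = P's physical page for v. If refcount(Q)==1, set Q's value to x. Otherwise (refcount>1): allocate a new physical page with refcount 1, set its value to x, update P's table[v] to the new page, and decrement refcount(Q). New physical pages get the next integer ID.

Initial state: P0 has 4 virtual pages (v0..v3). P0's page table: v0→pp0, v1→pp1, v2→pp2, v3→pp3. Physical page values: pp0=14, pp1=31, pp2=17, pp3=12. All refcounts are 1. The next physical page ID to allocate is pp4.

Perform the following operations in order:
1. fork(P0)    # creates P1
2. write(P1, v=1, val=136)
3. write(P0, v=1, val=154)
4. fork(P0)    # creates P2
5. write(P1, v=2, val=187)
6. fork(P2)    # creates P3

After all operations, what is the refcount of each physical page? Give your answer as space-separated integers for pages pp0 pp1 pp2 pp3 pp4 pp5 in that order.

Answer: 4 3 3 4 1 1

Derivation:
Op 1: fork(P0) -> P1. 4 ppages; refcounts: pp0:2 pp1:2 pp2:2 pp3:2
Op 2: write(P1, v1, 136). refcount(pp1)=2>1 -> COPY to pp4. 5 ppages; refcounts: pp0:2 pp1:1 pp2:2 pp3:2 pp4:1
Op 3: write(P0, v1, 154). refcount(pp1)=1 -> write in place. 5 ppages; refcounts: pp0:2 pp1:1 pp2:2 pp3:2 pp4:1
Op 4: fork(P0) -> P2. 5 ppages; refcounts: pp0:3 pp1:2 pp2:3 pp3:3 pp4:1
Op 5: write(P1, v2, 187). refcount(pp2)=3>1 -> COPY to pp5. 6 ppages; refcounts: pp0:3 pp1:2 pp2:2 pp3:3 pp4:1 pp5:1
Op 6: fork(P2) -> P3. 6 ppages; refcounts: pp0:4 pp1:3 pp2:3 pp3:4 pp4:1 pp5:1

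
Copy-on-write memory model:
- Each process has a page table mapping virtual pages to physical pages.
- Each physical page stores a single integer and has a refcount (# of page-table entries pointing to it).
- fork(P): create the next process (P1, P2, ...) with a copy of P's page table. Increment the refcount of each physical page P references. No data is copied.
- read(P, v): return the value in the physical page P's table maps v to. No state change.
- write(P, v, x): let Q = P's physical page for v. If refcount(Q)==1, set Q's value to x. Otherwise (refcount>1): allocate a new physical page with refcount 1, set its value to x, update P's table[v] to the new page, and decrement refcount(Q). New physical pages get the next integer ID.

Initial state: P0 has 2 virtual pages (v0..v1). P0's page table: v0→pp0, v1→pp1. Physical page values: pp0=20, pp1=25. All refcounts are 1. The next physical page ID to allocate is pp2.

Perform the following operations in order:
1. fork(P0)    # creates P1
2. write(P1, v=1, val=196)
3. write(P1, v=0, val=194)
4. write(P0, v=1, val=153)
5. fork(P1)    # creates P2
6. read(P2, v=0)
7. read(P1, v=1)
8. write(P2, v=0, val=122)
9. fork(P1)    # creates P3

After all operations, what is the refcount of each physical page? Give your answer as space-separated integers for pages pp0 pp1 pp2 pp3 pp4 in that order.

Op 1: fork(P0) -> P1. 2 ppages; refcounts: pp0:2 pp1:2
Op 2: write(P1, v1, 196). refcount(pp1)=2>1 -> COPY to pp2. 3 ppages; refcounts: pp0:2 pp1:1 pp2:1
Op 3: write(P1, v0, 194). refcount(pp0)=2>1 -> COPY to pp3. 4 ppages; refcounts: pp0:1 pp1:1 pp2:1 pp3:1
Op 4: write(P0, v1, 153). refcount(pp1)=1 -> write in place. 4 ppages; refcounts: pp0:1 pp1:1 pp2:1 pp3:1
Op 5: fork(P1) -> P2. 4 ppages; refcounts: pp0:1 pp1:1 pp2:2 pp3:2
Op 6: read(P2, v0) -> 194. No state change.
Op 7: read(P1, v1) -> 196. No state change.
Op 8: write(P2, v0, 122). refcount(pp3)=2>1 -> COPY to pp4. 5 ppages; refcounts: pp0:1 pp1:1 pp2:2 pp3:1 pp4:1
Op 9: fork(P1) -> P3. 5 ppages; refcounts: pp0:1 pp1:1 pp2:3 pp3:2 pp4:1

Answer: 1 1 3 2 1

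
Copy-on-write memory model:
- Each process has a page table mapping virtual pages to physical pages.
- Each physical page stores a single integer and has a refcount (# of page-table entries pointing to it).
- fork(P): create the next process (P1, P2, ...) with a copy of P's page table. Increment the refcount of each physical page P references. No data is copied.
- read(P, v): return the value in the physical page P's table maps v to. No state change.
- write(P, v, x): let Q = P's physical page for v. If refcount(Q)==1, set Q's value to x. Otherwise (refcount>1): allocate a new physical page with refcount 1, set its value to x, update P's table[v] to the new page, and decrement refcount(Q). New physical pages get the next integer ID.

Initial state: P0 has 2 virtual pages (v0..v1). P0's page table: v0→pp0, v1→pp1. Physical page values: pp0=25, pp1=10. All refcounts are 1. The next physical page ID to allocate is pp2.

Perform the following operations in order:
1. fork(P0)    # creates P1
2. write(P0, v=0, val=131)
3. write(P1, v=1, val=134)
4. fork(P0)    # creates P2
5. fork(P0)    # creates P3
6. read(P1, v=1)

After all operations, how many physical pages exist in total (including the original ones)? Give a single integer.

Op 1: fork(P0) -> P1. 2 ppages; refcounts: pp0:2 pp1:2
Op 2: write(P0, v0, 131). refcount(pp0)=2>1 -> COPY to pp2. 3 ppages; refcounts: pp0:1 pp1:2 pp2:1
Op 3: write(P1, v1, 134). refcount(pp1)=2>1 -> COPY to pp3. 4 ppages; refcounts: pp0:1 pp1:1 pp2:1 pp3:1
Op 4: fork(P0) -> P2. 4 ppages; refcounts: pp0:1 pp1:2 pp2:2 pp3:1
Op 5: fork(P0) -> P3. 4 ppages; refcounts: pp0:1 pp1:3 pp2:3 pp3:1
Op 6: read(P1, v1) -> 134. No state change.

Answer: 4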